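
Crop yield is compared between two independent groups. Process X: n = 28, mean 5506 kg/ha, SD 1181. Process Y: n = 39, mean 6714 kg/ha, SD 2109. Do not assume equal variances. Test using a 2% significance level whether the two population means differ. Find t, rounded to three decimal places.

Let group 1 = process X, group 2 = process Y. H0: μ_1 = μ_2; H1: μ_1 ≠ μ_2 (Welch's two-sample t-test, two-sided).
t = (x̄_1 − x̄_2)/√(s_1²/n_1 + s_2²/n_2) = (5506 − 6714)/√(1181²/28 + 2109²/39) = -2.984
Welch–Satterthwaite df ≈ 61.84
Two-sided p-value ≈ 0.0041
Since p ≈ 0.0041 < α = 0.02, reject H0; the evidence is statistically significant.

-2.984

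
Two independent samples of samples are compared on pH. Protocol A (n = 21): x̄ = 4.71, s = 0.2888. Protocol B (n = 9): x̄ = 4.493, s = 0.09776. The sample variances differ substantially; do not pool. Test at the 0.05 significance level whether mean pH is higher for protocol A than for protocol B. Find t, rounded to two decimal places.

Let group 1 = protocol A, group 2 = protocol B. H0: μ_1 = μ_2; H1: μ_1 > μ_2 (Welch's two-sample t-test, right-tailed).
t = (x̄_1 − x̄_2)/√(s_1²/n_1 + s_2²/n_2) = (4.71 − 4.493)/√(0.2888²/21 + 0.09776²/9) = 3.06
Welch–Satterthwaite df ≈ 27.25
p-value = P(T ≥ 3.06) ≈ 0.002
Since p ≈ 0.002 < α = 0.05, reject H0; the evidence is statistically significant.

3.06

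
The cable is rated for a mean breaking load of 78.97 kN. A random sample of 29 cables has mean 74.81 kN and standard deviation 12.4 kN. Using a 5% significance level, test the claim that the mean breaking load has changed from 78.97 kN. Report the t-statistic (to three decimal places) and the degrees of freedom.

t = -1.807, df = 28

H0: μ = 78.97; H1: μ ≠ 78.97 (one-sample t-test, two-sided).
t = (x̄ − μ₀)/(s/√n) = (74.81 − 78.97)/(12.4/√29) = -1.807
df = n − 1 = 28
Two-sided p-value ≈ 0.0816
Since p ≈ 0.0816 > α = 0.05, fail to reject H0; the data do not provide sufficient evidence against H0.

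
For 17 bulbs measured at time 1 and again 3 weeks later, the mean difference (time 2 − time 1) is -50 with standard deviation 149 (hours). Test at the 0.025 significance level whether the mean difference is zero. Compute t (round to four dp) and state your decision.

t = -1.3836; fail to reject H0

H0: μ_d = 0; H1: μ_d ≠ 0 (paired t-test on the differences, two-sided).
t = d̄/(s_d/√n) = -50/(149/√17) = -1.3836
df = n − 1 = 16
Two-sided p-value ≈ 0.185
Since p ≈ 0.185 > α = 0.025, fail to reject H0; the data do not provide sufficient evidence against H0.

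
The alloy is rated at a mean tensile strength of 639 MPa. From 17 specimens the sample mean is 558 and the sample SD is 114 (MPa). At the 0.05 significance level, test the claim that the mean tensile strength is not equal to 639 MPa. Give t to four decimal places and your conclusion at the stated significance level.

t = -2.9296; reject H0

H0: μ = 639; H1: μ ≠ 639 (one-sample t-test, two-sided).
t = (x̄ − μ₀)/(s/√n) = (558 − 639)/(114/√17) = -2.9296
df = n − 1 = 16
Two-sided p-value ≈ 0.010
Since p ≈ 0.010 < α = 0.05, reject H0; the evidence is statistically significant.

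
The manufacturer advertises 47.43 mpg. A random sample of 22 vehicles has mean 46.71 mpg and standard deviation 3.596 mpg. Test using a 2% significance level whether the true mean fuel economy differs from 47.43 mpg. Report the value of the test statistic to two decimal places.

-0.94

H0: μ = 47.43; H1: μ ≠ 47.43 (one-sample t-test, two-sided).
t = (x̄ − μ₀)/(s/√n) = (46.71 − 47.43)/(3.596/√22) = -0.94
df = n − 1 = 21
Two-sided p-value ≈ 0.3583
Since p ≈ 0.3583 > α = 0.02, fail to reject H0; the evidence is not statistically significant.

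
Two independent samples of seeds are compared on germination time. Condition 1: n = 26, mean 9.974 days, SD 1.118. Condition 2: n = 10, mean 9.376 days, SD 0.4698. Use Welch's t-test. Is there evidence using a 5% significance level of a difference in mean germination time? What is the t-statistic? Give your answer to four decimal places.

2.2579

Let group 1 = condition 1, group 2 = condition 2. H0: μ_1 = μ_2; H1: μ_1 ≠ μ_2 (Welch's two-sample t-test, two-sided).
t = (x̄_1 − x̄_2)/√(s_1²/n_1 + s_2²/n_2) = (9.974 − 9.376)/√(1.118²/26 + 0.4698²/10) = 2.2579
Welch–Satterthwaite df ≈ 33.57
Two-sided p-value ≈ 0.031
Since p ≈ 0.031 < α = 0.05, reject H0; the data support H1.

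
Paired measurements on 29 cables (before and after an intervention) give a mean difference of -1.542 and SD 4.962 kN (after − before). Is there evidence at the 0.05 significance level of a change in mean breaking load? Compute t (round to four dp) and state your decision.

H0: μ_d = 0; H1: μ_d ≠ 0 (paired t-test on the differences, two-sided).
t = d̄/(s_d/√n) = -1.542/(4.962/√29) = -1.6735
df = n − 1 = 28
Two-sided p-value ≈ 0.105
Since p ≈ 0.105 > α = 0.05, fail to reject H0; the evidence is not statistically significant.

t = -1.6735; fail to reject H0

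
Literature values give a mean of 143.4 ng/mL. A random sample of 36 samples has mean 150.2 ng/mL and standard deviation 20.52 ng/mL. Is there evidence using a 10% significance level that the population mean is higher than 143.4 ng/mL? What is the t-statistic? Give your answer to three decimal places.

H0: μ = 143.4; H1: μ > 143.4 (one-sample t-test, right-tailed).
t = (x̄ − μ₀)/(s/√n) = (150.2 − 143.4)/(20.52/√36) = 1.988
df = n − 1 = 35
p-value = P(T ≥ 1.988) ≈ 0.027
Since p ≈ 0.027 < α = 0.1, reject H0; the data support H1.

1.988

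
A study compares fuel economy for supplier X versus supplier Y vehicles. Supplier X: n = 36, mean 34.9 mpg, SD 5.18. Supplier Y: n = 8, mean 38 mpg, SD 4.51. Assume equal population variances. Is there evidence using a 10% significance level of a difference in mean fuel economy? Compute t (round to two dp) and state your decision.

t = -1.56; fail to reject H0

Let group 1 = supplier X, group 2 = supplier Y. H0: μ_1 = μ_2; H1: μ_1 ≠ μ_2 (two-sample pooled-variance t-test, two-sided).
s_p² = [(36−1)·5.18² + (8−1)·4.51²]/(36+8−2) = 25.7503
t = (34.9 − 38)/√[25.7503·(1/36 + 1/8)] = -1.56
df = n₁ + n₂ − 2 = 42
Two-sided p-value ≈ 0.1256
Since p ≈ 0.1256 > α = 0.1, fail to reject H0; the evidence is not statistically significant.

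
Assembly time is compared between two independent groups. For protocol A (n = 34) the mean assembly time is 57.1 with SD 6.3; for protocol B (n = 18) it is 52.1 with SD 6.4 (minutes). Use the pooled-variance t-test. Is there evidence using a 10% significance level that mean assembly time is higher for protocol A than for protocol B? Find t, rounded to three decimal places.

2.708

Let group 1 = protocol A, group 2 = protocol B. H0: μ_1 = μ_2; H1: μ_1 > μ_2 (two-sample pooled-variance t-test, right-tailed).
s_p² = [(34−1)·6.3² + (18−1)·6.4²]/(34+18−2) = 40.1218
t = (57.1 − 52.1)/√[40.1218·(1/34 + 1/18)] = 2.708
df = n₁ + n₂ − 2 = 50
p-value = P(T ≥ 2.708) ≈ 0.0046
Since p ≈ 0.0046 < α = 0.1, reject H0; the evidence is statistically significant.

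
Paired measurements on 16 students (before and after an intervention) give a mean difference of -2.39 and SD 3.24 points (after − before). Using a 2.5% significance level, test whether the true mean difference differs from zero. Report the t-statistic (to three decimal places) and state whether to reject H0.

t = -2.951; reject H0

H0: μ_d = 0; H1: μ_d ≠ 0 (paired t-test on the differences, two-sided).
t = d̄/(s_d/√n) = -2.39/(3.24/√16) = -2.951
df = n − 1 = 15
Two-sided p-value ≈ 0.010
Since p ≈ 0.010 < α = 0.025, reject H0; the data support H1.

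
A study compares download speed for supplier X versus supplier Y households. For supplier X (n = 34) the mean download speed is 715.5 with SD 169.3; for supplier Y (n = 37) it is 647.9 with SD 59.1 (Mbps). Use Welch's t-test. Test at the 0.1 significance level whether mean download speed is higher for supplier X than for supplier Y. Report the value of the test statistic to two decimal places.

Let group 1 = supplier X, group 2 = supplier Y. H0: μ_1 = μ_2; H1: μ_1 > μ_2 (Welch's two-sample t-test, right-tailed).
t = (x̄_1 − x̄_2)/√(s_1²/n_1 + s_2²/n_2) = (715.5 − 647.9)/√(169.3²/34 + 59.1²/37) = 2.21
Welch–Satterthwaite df ≈ 40.34
p-value = P(T ≥ 2.21) ≈ 0.0165
Since p ≈ 0.0165 < α = 0.1, reject H0; the data support H1.

2.21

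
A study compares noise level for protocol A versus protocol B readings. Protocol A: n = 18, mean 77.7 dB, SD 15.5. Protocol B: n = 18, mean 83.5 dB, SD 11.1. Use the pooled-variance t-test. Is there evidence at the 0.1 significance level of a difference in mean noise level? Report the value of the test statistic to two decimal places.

-1.29

Let group 1 = protocol A, group 2 = protocol B. H0: μ_1 = μ_2; H1: μ_1 ≠ μ_2 (two-sample pooled-variance t-test, two-sided).
s_p² = [(18−1)·15.5² + (18−1)·11.1²]/(18+18−2) = 181.73
t = (77.7 − 83.5)/√[181.73·(1/18 + 1/18)] = -1.29
df = n₁ + n₂ − 2 = 34
Two-sided p-value ≈ 0.2055
Since p ≈ 0.2055 > α = 0.1, fail to reject H0; the evidence is not statistically significant.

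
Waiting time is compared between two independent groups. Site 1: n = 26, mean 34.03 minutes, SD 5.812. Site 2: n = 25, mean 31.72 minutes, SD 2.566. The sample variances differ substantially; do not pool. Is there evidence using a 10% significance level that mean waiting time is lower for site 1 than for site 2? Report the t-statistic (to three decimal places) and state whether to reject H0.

Let group 1 = site 1, group 2 = site 2. H0: μ_1 = μ_2; H1: μ_1 < μ_2 (Welch's two-sample t-test, left-tailed).
t = (x̄_1 − x̄_2)/√(s_1²/n_1 + s_2²/n_2) = (34.03 − 31.72)/√(5.812²/26 + 2.566²/25) = 1.848
Welch–Satterthwaite df ≈ 34.68
p-value = P(T ≤ 1.848) ≈ 0.963
Since p ≈ 0.963 > α = 0.1, fail to reject H0; the data do not provide sufficient evidence against H0.

t = 1.848; fail to reject H0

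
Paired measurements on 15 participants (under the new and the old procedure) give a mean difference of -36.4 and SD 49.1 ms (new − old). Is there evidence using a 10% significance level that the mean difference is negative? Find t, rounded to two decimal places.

-2.87

H0: μ_d = 0; H1: μ_d < 0 (paired t-test on the differences, left-tailed).
t = d̄/(s_d/√n) = -36.4/(49.1/√15) = -2.87
df = n − 1 = 14
p-value = P(T ≤ -2.87) ≈ 0.0062
Since p ≈ 0.0062 < α = 0.1, reject H0; the evidence is statistically significant.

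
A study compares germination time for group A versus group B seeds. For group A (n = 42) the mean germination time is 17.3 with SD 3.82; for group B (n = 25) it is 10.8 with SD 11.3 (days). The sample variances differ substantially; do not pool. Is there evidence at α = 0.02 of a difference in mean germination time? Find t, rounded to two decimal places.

Let group 1 = group A, group 2 = group B. H0: μ_1 = μ_2; H1: μ_1 ≠ μ_2 (Welch's two-sample t-test, two-sided).
t = (x̄_1 − x̄_2)/√(s_1²/n_1 + s_2²/n_2) = (17.3 − 10.8)/√(3.82²/42 + 11.3²/25) = 2.78
Welch–Satterthwaite df ≈ 27.30
Two-sided p-value ≈ 0.0097
Since p ≈ 0.0097 < α = 0.02, reject H0; the data support H1.

2.78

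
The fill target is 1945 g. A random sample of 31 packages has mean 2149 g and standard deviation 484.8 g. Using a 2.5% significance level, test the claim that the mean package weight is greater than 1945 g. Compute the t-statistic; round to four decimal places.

2.3429

H0: μ = 1945; H1: μ > 1945 (one-sample t-test, right-tailed).
t = (x̄ − μ₀)/(s/√n) = (2149 − 1945)/(484.8/√31) = 2.3429
df = n − 1 = 30
p-value = P(T ≥ 2.3429) ≈ 0.013
Since p ≈ 0.013 < α = 0.025, reject H0; the data support H1.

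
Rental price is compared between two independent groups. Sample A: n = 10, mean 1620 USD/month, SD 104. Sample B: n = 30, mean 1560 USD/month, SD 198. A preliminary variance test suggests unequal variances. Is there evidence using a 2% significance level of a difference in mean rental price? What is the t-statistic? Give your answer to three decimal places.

1.228

Let group 1 = sample A, group 2 = sample B. H0: μ_1 = μ_2; H1: μ_1 ≠ μ_2 (Welch's two-sample t-test, two-sided).
t = (x̄_1 − x̄_2)/√(s_1²/n_1 + s_2²/n_2) = (1620 − 1560)/√(104²/10 + 198²/30) = 1.228
Welch–Satterthwaite df ≈ 30.20
Two-sided p-value ≈ 0.2290
Since p ≈ 0.2290 > α = 0.02, fail to reject H0; the evidence is not statistically significant.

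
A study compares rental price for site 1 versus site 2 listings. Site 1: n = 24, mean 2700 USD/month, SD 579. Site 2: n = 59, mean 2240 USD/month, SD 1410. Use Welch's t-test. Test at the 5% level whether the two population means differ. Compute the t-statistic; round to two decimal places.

2.11

Let group 1 = site 1, group 2 = site 2. H0: μ_1 = μ_2; H1: μ_1 ≠ μ_2 (Welch's two-sample t-test, two-sided).
t = (x̄_1 − x̄_2)/√(s_1²/n_1 + s_2²/n_2) = (2700 − 2240)/√(579²/24 + 1410²/59) = 2.11
Welch–Satterthwaite df ≈ 80.97
Two-sided p-value ≈ 0.0382
Since p ≈ 0.0382 < α = 0.05, reject H0; the data support H1.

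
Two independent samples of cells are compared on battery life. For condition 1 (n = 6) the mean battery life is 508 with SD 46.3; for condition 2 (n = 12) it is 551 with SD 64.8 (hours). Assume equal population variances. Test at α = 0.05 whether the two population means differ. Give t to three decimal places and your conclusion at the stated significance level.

Let group 1 = condition 1, group 2 = condition 2. H0: μ_1 = μ_2; H1: μ_1 ≠ μ_2 (two-sample pooled-variance t-test, two-sided).
s_p² = [(6−1)·46.3² + (12−1)·64.8²]/(6+12−2) = 3556.74
t = (508 − 551)/√[3556.74·(1/6 + 1/12)] = -1.442
df = n₁ + n₂ − 2 = 16
Two-sided p-value ≈ 0.169
Since p ≈ 0.169 > α = 0.05, fail to reject H0; the data do not provide sufficient evidence against H0.

t = -1.442; fail to reject H0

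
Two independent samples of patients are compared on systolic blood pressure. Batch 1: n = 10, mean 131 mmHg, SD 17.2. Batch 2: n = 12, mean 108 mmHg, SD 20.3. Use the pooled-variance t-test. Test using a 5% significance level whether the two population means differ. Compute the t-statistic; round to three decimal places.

Let group 1 = batch 1, group 2 = batch 2. H0: μ_1 = μ_2; H1: μ_1 ≠ μ_2 (two-sample pooled-variance t-test, two-sided).
s_p² = [(10−1)·17.2² + (12−1)·20.3²]/(10+12−2) = 359.778
t = (131 − 108)/√[359.778·(1/10 + 1/12)] = 2.832
df = n₁ + n₂ − 2 = 20
Two-sided p-value ≈ 0.0103
Since p ≈ 0.0103 < α = 0.05, reject H0; the evidence is statistically significant.

2.832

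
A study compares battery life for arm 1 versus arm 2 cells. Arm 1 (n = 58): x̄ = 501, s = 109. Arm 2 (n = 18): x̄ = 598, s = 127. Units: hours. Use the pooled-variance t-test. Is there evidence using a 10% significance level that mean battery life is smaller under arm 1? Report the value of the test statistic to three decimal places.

Let group 1 = arm 1, group 2 = arm 2. H0: μ_1 = μ_2; H1: μ_1 < μ_2 (two-sample pooled-variance t-test, left-tailed).
s_p² = [(58−1)·109² + (18−1)·127²]/(58+18−2) = 12856.9
t = (501 − 598)/√[12856.9·(1/58 + 1/18)] = -3.171
df = n₁ + n₂ − 2 = 74
p-value = P(T ≤ -3.171) ≈ 0.001
Since p ≈ 0.001 < α = 0.1, reject H0; the data support H1.

-3.171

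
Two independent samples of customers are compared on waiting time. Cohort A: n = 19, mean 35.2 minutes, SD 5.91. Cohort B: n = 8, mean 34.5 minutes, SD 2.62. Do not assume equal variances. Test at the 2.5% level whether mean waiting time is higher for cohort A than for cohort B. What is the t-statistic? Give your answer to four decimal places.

0.4263

Let group 1 = cohort A, group 2 = cohort B. H0: μ_1 = μ_2; H1: μ_1 > μ_2 (Welch's two-sample t-test, right-tailed).
t = (x̄_1 − x̄_2)/√(s_1²/n_1 + s_2²/n_2) = (35.2 − 34.5)/√(5.91²/19 + 2.62²/8) = 0.4263
Welch–Satterthwaite df ≈ 24.82
p-value = P(T ≥ 0.4263) ≈ 0.337
Since p ≈ 0.337 > α = 0.025, fail to reject H0; the data do not provide sufficient evidence against H0.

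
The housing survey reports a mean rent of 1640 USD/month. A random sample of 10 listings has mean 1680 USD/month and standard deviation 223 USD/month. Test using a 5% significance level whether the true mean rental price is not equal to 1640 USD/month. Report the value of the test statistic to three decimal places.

H0: μ = 1640; H1: μ ≠ 1640 (one-sample t-test, two-sided).
t = (x̄ − μ₀)/(s/√n) = (1680 − 1640)/(223/√10) = 0.567
df = n − 1 = 9
Two-sided p-value ≈ 0.5844
Since p ≈ 0.5844 > α = 0.05, fail to reject H0; the data do not provide sufficient evidence against H0.

0.567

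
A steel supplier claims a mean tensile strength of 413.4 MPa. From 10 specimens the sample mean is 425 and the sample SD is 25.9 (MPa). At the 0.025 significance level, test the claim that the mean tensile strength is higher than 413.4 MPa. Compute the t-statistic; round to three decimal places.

1.416

H0: μ = 413.4; H1: μ > 413.4 (one-sample t-test, right-tailed).
t = (x̄ − μ₀)/(s/√n) = (425 − 413.4)/(25.9/√10) = 1.416
df = n − 1 = 9
p-value = P(T ≥ 1.416) ≈ 0.095
Since p ≈ 0.095 > α = 0.025, fail to reject H0; the data do not provide sufficient evidence against H0.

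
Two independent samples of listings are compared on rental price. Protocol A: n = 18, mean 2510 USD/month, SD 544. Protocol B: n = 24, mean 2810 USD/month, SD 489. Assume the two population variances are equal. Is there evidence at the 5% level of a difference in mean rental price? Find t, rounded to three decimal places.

Let group 1 = protocol A, group 2 = protocol B. H0: μ_1 = μ_2; H1: μ_1 ≠ μ_2 (two-sample pooled-variance t-test, two-sided).
s_p² = [(18−1)·544² + (24−1)·489²]/(18+24−2) = 263267
t = (2510 − 2810)/√[263267·(1/18 + 1/24)] = -1.875
df = n₁ + n₂ − 2 = 40
Two-sided p-value ≈ 0.0681
Since p ≈ 0.0681 > α = 0.05, fail to reject H0; the evidence is not statistically significant.

-1.875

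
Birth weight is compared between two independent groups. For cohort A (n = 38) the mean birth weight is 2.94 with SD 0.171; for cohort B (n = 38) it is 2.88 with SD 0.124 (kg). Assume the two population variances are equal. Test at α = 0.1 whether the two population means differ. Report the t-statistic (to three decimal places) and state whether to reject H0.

Let group 1 = cohort A, group 2 = cohort B. H0: μ_1 = μ_2; H1: μ_1 ≠ μ_2 (two-sample pooled-variance t-test, two-sided).
s_p² = [(38−1)·0.171² + (38−1)·0.124²]/(38+38−2) = 0.0223085
t = (2.94 − 2.88)/√[0.0223085·(1/38 + 1/38)] = 1.751
df = n₁ + n₂ − 2 = 74
Two-sided p-value ≈ 0.0841
Since p ≈ 0.0841 < α = 0.1, reject H0; the data support H1.

t = 1.751; reject H0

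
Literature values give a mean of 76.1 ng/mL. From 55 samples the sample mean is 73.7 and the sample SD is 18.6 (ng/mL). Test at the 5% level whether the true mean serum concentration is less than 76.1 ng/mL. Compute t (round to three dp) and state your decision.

t = -0.957; fail to reject H0

H0: μ = 76.1; H1: μ < 76.1 (one-sample t-test, left-tailed).
t = (x̄ − μ₀)/(s/√n) = (73.7 − 76.1)/(18.6/√55) = -0.957
df = n − 1 = 54
p-value = P(T ≤ -0.957) ≈ 0.171
Since p ≈ 0.171 > α = 0.05, fail to reject H0; the data do not provide sufficient evidence against H0.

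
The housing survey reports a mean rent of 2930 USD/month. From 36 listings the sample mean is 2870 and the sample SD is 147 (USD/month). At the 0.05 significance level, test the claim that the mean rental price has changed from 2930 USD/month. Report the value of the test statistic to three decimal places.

-2.449

H0: μ = 2930; H1: μ ≠ 2930 (one-sample t-test, two-sided).
t = (x̄ − μ₀)/(s/√n) = (2870 − 2930)/(147/√36) = -2.449
df = n − 1 = 35
Two-sided p-value ≈ 0.0195
Since p ≈ 0.0195 < α = 0.05, reject H0; the data support H1.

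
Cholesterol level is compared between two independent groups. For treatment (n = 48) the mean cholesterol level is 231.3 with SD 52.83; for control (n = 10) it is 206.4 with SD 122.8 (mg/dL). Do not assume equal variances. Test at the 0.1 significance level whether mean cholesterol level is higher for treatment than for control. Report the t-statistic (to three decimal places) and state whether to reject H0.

t = 0.629; fail to reject H0

Let group 1 = treatment, group 2 = control. H0: μ_1 = μ_2; H1: μ_1 > μ_2 (Welch's two-sample t-test, right-tailed).
t = (x̄_1 − x̄_2)/√(s_1²/n_1 + s_2²/n_2) = (231.3 − 206.4)/√(52.83²/48 + 122.8²/10) = 0.629
Welch–Satterthwaite df ≈ 9.70
p-value = P(T ≥ 0.629) ≈ 0.272
Since p ≈ 0.272 > α = 0.1, fail to reject H0; the evidence is not statistically significant.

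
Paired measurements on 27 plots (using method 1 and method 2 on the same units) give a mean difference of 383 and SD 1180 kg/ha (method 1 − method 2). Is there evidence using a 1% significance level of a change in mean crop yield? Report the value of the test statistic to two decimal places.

1.69

H0: μ_d = 0; H1: μ_d ≠ 0 (paired t-test on the differences, two-sided).
t = d̄/(s_d/√n) = 383/(1180/√27) = 1.69
df = n − 1 = 26
Two-sided p-value ≈ 0.104
Since p ≈ 0.104 > α = 0.01, fail to reject H0; the data do not provide sufficient evidence against H0.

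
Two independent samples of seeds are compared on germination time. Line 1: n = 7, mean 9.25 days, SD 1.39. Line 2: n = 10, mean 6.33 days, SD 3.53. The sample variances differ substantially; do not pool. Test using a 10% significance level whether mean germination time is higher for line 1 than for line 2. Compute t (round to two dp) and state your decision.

Let group 1 = line 1, group 2 = line 2. H0: μ_1 = μ_2; H1: μ_1 > μ_2 (Welch's two-sample t-test, right-tailed).
t = (x̄_1 − x̄_2)/√(s_1²/n_1 + s_2²/n_2) = (9.25 − 6.33)/√(1.39²/7 + 3.53²/10) = 2.37
Welch–Satterthwaite df ≈ 12.51
p-value = P(T ≥ 2.37) ≈ 0.0174
Since p ≈ 0.0174 < α = 0.1, reject H0; the data support H1.

t = 2.37; reject H0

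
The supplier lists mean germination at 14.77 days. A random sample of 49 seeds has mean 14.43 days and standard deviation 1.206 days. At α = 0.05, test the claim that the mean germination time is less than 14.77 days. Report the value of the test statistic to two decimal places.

H0: μ = 14.77; H1: μ < 14.77 (one-sample t-test, left-tailed).
t = (x̄ − μ₀)/(s/√n) = (14.43 − 14.77)/(1.206/√49) = -1.97
df = n − 1 = 48
p-value = P(T ≤ -1.97) ≈ 0.0271
Since p ≈ 0.0271 < α = 0.05, reject H0; the data support H1.

-1.97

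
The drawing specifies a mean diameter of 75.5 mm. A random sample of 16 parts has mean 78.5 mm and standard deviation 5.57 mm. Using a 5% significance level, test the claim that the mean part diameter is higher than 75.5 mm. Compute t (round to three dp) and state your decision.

t = 2.154; reject H0

H0: μ = 75.5; H1: μ > 75.5 (one-sample t-test, right-tailed).
t = (x̄ − μ₀)/(s/√n) = (78.5 − 75.5)/(5.57/√16) = 2.154
df = n − 1 = 15
p-value = P(T ≥ 2.154) ≈ 0.0239
Since p ≈ 0.0239 < α = 0.05, reject H0; the evidence is statistically significant.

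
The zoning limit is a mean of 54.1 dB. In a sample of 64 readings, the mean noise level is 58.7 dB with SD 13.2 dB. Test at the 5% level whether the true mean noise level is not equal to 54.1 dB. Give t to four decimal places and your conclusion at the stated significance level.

H0: μ = 54.1; H1: μ ≠ 54.1 (one-sample t-test, two-sided).
t = (x̄ − μ₀)/(s/√n) = (58.7 − 54.1)/(13.2/√64) = 2.7879
df = n − 1 = 63
Two-sided p-value ≈ 0.0070
Since p ≈ 0.0070 < α = 0.05, reject H0; the evidence is statistically significant.

t = 2.7879; reject H0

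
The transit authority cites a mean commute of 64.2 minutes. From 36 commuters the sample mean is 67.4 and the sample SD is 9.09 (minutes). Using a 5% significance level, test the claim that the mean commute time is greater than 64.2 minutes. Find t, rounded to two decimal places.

H0: μ = 64.2; H1: μ > 64.2 (one-sample t-test, right-tailed).
t = (x̄ − μ₀)/(s/√n) = (67.4 − 64.2)/(9.09/√36) = 2.11
df = n − 1 = 35
p-value = P(T ≥ 2.11) ≈ 0.021
Since p ≈ 0.021 < α = 0.05, reject H0; the data support H1.

2.11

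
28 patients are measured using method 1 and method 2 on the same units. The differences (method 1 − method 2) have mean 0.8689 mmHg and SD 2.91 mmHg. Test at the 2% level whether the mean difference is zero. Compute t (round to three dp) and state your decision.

H0: μ_d = 0; H1: μ_d ≠ 0 (paired t-test on the differences, two-sided).
t = d̄/(s_d/√n) = 0.8689/(2.91/√28) = 1.580
df = n − 1 = 27
Two-sided p-value ≈ 0.126
Since p ≈ 0.126 > α = 0.02, fail to reject H0; the evidence is not statistically significant.

t = 1.580; fail to reject H0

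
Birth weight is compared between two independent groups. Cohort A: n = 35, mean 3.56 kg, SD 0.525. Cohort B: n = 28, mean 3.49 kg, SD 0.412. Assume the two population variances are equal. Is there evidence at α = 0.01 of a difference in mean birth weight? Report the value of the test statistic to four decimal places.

Let group 1 = cohort A, group 2 = cohort B. H0: μ_1 = μ_2; H1: μ_1 ≠ μ_2 (two-sample pooled-variance t-test, two-sided).
s_p² = [(35−1)·0.525² + (28−1)·0.412²]/(35+28−2) = 0.22876
t = (3.56 − 3.49)/√[0.22876·(1/35 + 1/28)] = 0.5772
df = n₁ + n₂ − 2 = 61
Two-sided p-value ≈ 0.5659
Since p ≈ 0.5659 > α = 0.01, fail to reject H0; the evidence is not statistically significant.

0.5772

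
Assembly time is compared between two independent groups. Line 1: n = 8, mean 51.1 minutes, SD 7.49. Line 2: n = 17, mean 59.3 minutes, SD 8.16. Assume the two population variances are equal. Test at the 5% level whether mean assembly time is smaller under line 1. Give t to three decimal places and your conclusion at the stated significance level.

Let group 1 = line 1, group 2 = line 2. H0: μ_1 = μ_2; H1: μ_1 < μ_2 (two-sample pooled-variance t-test, left-tailed).
s_p² = [(8−1)·7.49² + (17−1)·8.16²]/(8+17−2) = 63.3944
t = (51.1 − 59.3)/√[63.3944·(1/8 + 1/17)] = -2.402
df = n₁ + n₂ − 2 = 23
p-value = P(T ≤ -2.402) ≈ 0.012
Since p ≈ 0.012 < α = 0.05, reject H0; the evidence is statistically significant.

t = -2.402; reject H0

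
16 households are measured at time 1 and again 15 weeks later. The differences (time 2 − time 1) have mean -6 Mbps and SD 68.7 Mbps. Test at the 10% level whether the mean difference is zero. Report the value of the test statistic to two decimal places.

H0: μ_d = 0; H1: μ_d ≠ 0 (paired t-test on the differences, two-sided).
t = d̄/(s_d/√n) = -6/(68.7/√16) = -0.35
df = n − 1 = 15
Two-sided p-value ≈ 0.7317
Since p ≈ 0.7317 > α = 0.1, fail to reject H0; the evidence is not statistically significant.

-0.35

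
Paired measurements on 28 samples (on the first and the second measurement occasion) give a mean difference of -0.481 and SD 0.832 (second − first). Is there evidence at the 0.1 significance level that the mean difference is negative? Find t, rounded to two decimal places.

H0: μ_d = 0; H1: μ_d < 0 (paired t-test on the differences, left-tailed).
t = d̄/(s_d/√n) = -0.481/(0.832/√28) = -3.06
df = n − 1 = 27
p-value = P(T ≤ -3.06) ≈ 0.0025
Since p ≈ 0.0025 < α = 0.1, reject H0; the evidence is statistically significant.

-3.06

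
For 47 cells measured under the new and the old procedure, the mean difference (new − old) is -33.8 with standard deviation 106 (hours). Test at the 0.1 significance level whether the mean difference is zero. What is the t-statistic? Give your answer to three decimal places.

-2.186

H0: μ_d = 0; H1: μ_d ≠ 0 (paired t-test on the differences, two-sided).
t = d̄/(s_d/√n) = -33.8/(106/√47) = -2.186
df = n − 1 = 46
Two-sided p-value ≈ 0.0339
Since p ≈ 0.0339 < α = 0.1, reject H0; the data support H1.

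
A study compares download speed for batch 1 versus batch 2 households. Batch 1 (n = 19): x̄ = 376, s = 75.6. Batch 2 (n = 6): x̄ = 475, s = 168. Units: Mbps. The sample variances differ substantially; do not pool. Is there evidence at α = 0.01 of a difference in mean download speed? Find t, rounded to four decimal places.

Let group 1 = batch 1, group 2 = batch 2. H0: μ_1 = μ_2; H1: μ_1 ≠ μ_2 (Welch's two-sample t-test, two-sided).
t = (x̄_1 − x̄_2)/√(s_1²/n_1 + s_2²/n_2) = (376 − 475)/√(75.6²/19 + 168²/6) = -1.3994
Welch–Satterthwaite df ≈ 5.65
Two-sided p-value ≈ 0.2141
Since p ≈ 0.2141 > α = 0.01, fail to reject H0; the evidence is not statistically significant.

-1.3994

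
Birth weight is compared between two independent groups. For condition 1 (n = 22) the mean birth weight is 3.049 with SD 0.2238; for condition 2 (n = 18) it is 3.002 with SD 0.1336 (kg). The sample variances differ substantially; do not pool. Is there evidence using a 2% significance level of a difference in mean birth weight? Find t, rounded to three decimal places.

Let group 1 = condition 1, group 2 = condition 2. H0: μ_1 = μ_2; H1: μ_1 ≠ μ_2 (Welch's two-sample t-test, two-sided).
t = (x̄_1 − x̄_2)/√(s_1²/n_1 + s_2²/n_2) = (3.049 − 3.002)/√(0.2238²/22 + 0.1336²/18) = 0.822
Welch–Satterthwaite df ≈ 35.06
Two-sided p-value ≈ 0.4166
Since p ≈ 0.4166 > α = 0.02, fail to reject H0; the evidence is not statistically significant.

0.822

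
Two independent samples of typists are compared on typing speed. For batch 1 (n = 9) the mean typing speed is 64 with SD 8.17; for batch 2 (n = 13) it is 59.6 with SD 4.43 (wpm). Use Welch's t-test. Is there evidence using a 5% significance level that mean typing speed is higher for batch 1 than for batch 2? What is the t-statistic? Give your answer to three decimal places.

1.473

Let group 1 = batch 1, group 2 = batch 2. H0: μ_1 = μ_2; H1: μ_1 > μ_2 (Welch's two-sample t-test, right-tailed).
t = (x̄_1 − x̄_2)/√(s_1²/n_1 + s_2²/n_2) = (64 − 59.6)/√(8.17²/9 + 4.43²/13) = 1.473
Welch–Satterthwaite df ≈ 11.28
p-value = P(T ≥ 1.473) ≈ 0.0841
Since p ≈ 0.0841 > α = 0.05, fail to reject H0; the data do not provide sufficient evidence against H0.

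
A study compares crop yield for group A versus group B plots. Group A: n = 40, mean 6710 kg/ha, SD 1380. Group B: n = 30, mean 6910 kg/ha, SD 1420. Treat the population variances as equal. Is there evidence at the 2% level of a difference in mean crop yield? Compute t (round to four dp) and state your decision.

t = -0.5927; fail to reject H0

Let group 1 = group A, group 2 = group B. H0: μ_1 = μ_2; H1: μ_1 ≠ μ_2 (two-sample pooled-variance t-test, two-sided).
s_p² = [(40−1)·1380² + (30−1)·1420²]/(40+30−2) = 1952160
t = (6710 − 6910)/√[1952160·(1/40 + 1/30)] = -0.5927
df = n₁ + n₂ − 2 = 68
Two-sided p-value ≈ 0.555
Since p ≈ 0.555 > α = 0.02, fail to reject H0; the data do not provide sufficient evidence against H0.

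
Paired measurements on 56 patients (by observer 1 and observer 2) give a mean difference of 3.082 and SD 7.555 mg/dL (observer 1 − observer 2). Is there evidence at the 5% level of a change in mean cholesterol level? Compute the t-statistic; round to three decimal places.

3.053

H0: μ_d = 0; H1: μ_d ≠ 0 (paired t-test on the differences, two-sided).
t = d̄/(s_d/√n) = 3.082/(7.555/√56) = 3.053
df = n − 1 = 55
Two-sided p-value ≈ 0.003
Since p ≈ 0.003 < α = 0.05, reject H0; the data support H1.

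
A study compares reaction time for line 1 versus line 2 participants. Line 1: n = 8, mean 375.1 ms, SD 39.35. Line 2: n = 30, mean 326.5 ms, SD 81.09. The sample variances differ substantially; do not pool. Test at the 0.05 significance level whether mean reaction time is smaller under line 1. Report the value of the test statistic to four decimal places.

2.3922

Let group 1 = line 1, group 2 = line 2. H0: μ_1 = μ_2; H1: μ_1 < μ_2 (Welch's two-sample t-test, left-tailed).
t = (x̄_1 − x̄_2)/√(s_1²/n_1 + s_2²/n_2) = (375.1 − 326.5)/√(39.35²/8 + 81.09²/30) = 2.3922
Welch–Satterthwaite df ≈ 24.31
p-value = P(T ≤ 2.3922) ≈ 0.9876
Since p ≈ 0.9876 > α = 0.05, fail to reject H0; the evidence is not statistically significant.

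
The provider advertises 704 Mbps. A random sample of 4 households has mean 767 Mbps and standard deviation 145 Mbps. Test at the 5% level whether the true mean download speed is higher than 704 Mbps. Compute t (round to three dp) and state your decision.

t = 0.869; fail to reject H0

H0: μ = 704; H1: μ > 704 (one-sample t-test, right-tailed).
t = (x̄ − μ₀)/(s/√n) = (767 − 704)/(145/√4) = 0.869
df = n − 1 = 3
p-value = P(T ≥ 0.869) ≈ 0.224
Since p ≈ 0.224 > α = 0.05, fail to reject H0; the data do not provide sufficient evidence against H0.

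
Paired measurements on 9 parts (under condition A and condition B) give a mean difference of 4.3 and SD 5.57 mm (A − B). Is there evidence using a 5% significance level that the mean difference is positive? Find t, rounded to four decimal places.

H0: μ_d = 0; H1: μ_d > 0 (paired t-test on the differences, right-tailed).
t = d̄/(s_d/√n) = 4.3/(5.57/√9) = 2.3160
df = n − 1 = 8
p-value = P(T ≥ 2.3160) ≈ 0.025
Since p ≈ 0.025 < α = 0.05, reject H0; the data support H1.

2.3160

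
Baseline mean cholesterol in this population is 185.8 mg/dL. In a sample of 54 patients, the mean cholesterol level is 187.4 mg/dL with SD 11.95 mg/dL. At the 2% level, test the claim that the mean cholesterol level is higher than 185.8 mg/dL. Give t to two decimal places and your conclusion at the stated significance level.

t = 0.98; fail to reject H0

H0: μ = 185.8; H1: μ > 185.8 (one-sample t-test, right-tailed).
t = (x̄ − μ₀)/(s/√n) = (187.4 − 185.8)/(11.95/√54) = 0.98
df = n − 1 = 53
p-value = P(T ≥ 0.98) ≈ 0.165
Since p ≈ 0.165 > α = 0.02, fail to reject H0; the data do not provide sufficient evidence against H0.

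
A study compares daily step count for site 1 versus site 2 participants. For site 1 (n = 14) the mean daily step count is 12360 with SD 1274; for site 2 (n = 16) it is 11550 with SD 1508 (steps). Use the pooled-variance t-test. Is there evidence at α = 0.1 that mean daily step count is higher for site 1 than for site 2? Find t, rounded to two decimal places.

1.58

Let group 1 = site 1, group 2 = site 2. H0: μ_1 = μ_2; H1: μ_1 > μ_2 (two-sample pooled-variance t-test, right-tailed).
s_p² = [(14−1)·1274² + (16−1)·1508²]/(14+16−2) = 1971820
t = (12360 − 11550)/√[1971820·(1/14 + 1/16)] = 1.58
df = n₁ + n₂ − 2 = 28
p-value = P(T ≥ 1.58) ≈ 0.063
Since p ≈ 0.063 < α = 0.1, reject H0; the data support H1.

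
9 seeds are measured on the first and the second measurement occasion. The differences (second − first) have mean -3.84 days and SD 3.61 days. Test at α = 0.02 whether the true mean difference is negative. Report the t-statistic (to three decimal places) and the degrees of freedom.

H0: μ_d = 0; H1: μ_d < 0 (paired t-test on the differences, left-tailed).
t = d̄/(s_d/√n) = -3.84/(3.61/√9) = -3.191
df = n − 1 = 8
p-value = P(T ≤ -3.191) ≈ 0.006
Since p ≈ 0.006 < α = 0.02, reject H0; the data support H1.

t = -3.191, df = 8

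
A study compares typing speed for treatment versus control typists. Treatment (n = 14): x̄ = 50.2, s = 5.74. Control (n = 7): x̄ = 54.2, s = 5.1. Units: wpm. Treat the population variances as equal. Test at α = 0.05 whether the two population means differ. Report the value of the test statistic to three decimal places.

Let group 1 = treatment, group 2 = control. H0: μ_1 = μ_2; H1: μ_1 ≠ μ_2 (two-sample pooled-variance t-test, two-sided).
s_p² = [(14−1)·5.74² + (7−1)·5.1²]/(14+7−2) = 30.7568
t = (50.2 − 54.2)/√[30.7568·(1/14 + 1/7)] = -1.558
df = n₁ + n₂ − 2 = 19
Two-sided p-value ≈ 0.136
Since p ≈ 0.136 > α = 0.05, fail to reject H0; the evidence is not statistically significant.

-1.558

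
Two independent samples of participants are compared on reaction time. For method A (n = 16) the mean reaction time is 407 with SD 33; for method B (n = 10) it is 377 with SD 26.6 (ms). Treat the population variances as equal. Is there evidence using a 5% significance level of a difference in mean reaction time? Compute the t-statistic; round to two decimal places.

Let group 1 = method A, group 2 = method B. H0: μ_1 = μ_2; H1: μ_1 ≠ μ_2 (two-sample pooled-variance t-test, two-sided).
s_p² = [(16−1)·33² + (10−1)·26.6²]/(16+10−2) = 945.96
t = (407 − 377)/√[945.96·(1/16 + 1/10)] = 2.42
df = n₁ + n₂ − 2 = 24
Two-sided p-value ≈ 0.0235
Since p ≈ 0.0235 < α = 0.05, reject H0; the data support H1.

2.42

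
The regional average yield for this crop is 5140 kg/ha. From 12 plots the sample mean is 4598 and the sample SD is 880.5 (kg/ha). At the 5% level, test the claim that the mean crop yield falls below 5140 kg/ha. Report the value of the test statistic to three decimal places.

H0: μ = 5140; H1: μ < 5140 (one-sample t-test, left-tailed).
t = (x̄ − μ₀)/(s/√n) = (4598 − 5140)/(880.5/√12) = -2.132
df = n − 1 = 11
p-value = P(T ≤ -2.132) ≈ 0.028
Since p ≈ 0.028 < α = 0.05, reject H0; the evidence is statistically significant.

-2.132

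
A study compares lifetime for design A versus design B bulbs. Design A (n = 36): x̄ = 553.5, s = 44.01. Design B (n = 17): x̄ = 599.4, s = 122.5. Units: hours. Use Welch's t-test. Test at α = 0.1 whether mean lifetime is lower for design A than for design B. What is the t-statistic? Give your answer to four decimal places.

Let group 1 = design A, group 2 = design B. H0: μ_1 = μ_2; H1: μ_1 < μ_2 (Welch's two-sample t-test, left-tailed).
t = (x̄_1 − x̄_2)/√(s_1²/n_1 + s_2²/n_2) = (553.5 − 599.4)/√(44.01²/36 + 122.5²/17) = -1.4999
Welch–Satterthwaite df ≈ 17.98
p-value = P(T ≤ -1.4999) ≈ 0.0755
Since p ≈ 0.0755 < α = 0.1, reject H0; the evidence is statistically significant.

-1.4999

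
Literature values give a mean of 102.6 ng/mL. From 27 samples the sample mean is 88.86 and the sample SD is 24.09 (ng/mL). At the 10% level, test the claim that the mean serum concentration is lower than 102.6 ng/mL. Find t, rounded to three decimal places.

H0: μ = 102.6; H1: μ < 102.6 (one-sample t-test, left-tailed).
t = (x̄ − μ₀)/(s/√n) = (88.86 − 102.6)/(24.09/√27) = -2.964
df = n − 1 = 26
p-value = P(T ≤ -2.964) ≈ 0.003
Since p ≈ 0.003 < α = 0.1, reject H0; the evidence is statistically significant.

-2.964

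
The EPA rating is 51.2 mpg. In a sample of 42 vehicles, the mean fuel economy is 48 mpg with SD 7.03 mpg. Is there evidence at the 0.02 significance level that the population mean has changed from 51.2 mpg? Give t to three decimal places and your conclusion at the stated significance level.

t = -2.950; reject H0

H0: μ = 51.2; H1: μ ≠ 51.2 (one-sample t-test, two-sided).
t = (x̄ − μ₀)/(s/√n) = (48 − 51.2)/(7.03/√42) = -2.950
df = n − 1 = 41
Two-sided p-value ≈ 0.005
Since p ≈ 0.005 < α = 0.02, reject H0; the data support H1.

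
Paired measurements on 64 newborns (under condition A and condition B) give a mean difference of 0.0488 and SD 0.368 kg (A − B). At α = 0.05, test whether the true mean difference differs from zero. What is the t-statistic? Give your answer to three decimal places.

1.061

H0: μ_d = 0; H1: μ_d ≠ 0 (paired t-test on the differences, two-sided).
t = d̄/(s_d/√n) = 0.0488/(0.368/√64) = 1.061
df = n − 1 = 63
Two-sided p-value ≈ 0.293
Since p ≈ 0.293 > α = 0.05, fail to reject H0; the data do not provide sufficient evidence against H0.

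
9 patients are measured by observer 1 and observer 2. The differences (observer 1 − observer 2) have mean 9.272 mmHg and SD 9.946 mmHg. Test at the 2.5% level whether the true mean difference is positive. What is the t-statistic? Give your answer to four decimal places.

H0: μ_d = 0; H1: μ_d > 0 (paired t-test on the differences, right-tailed).
t = d̄/(s_d/√n) = 9.272/(9.946/√9) = 2.7967
df = n − 1 = 8
p-value = P(T ≥ 2.7967) ≈ 0.012
Since p ≈ 0.012 < α = 0.025, reject H0; the evidence is statistically significant.

2.7967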